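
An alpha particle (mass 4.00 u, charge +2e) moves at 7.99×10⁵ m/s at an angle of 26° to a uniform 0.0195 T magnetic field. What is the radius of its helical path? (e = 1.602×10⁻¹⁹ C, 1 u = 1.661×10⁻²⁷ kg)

v⊥ = v sinθ = 7.99×10⁵·sin26° ≈ 3.503×10⁵ m/s.
r = m v⊥/(|q|B) = (6.644×10⁻²⁷)(3.503×10⁵)/((3.204×10⁻¹⁹)(0.0195)) ≈ 0.372 m.

r ≈ 0.372 m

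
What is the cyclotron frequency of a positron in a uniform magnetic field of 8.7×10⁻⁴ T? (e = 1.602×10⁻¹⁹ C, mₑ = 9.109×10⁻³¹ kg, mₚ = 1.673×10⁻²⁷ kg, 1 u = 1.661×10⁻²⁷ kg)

f = |q|B/(2πm).
f = (1.602×10⁻¹⁹)(8.7×10⁻⁴)/(2π·9.109×10⁻³¹) ≈ 2.4×10⁷ Hz.

f ≈ 2.4×10⁷ Hz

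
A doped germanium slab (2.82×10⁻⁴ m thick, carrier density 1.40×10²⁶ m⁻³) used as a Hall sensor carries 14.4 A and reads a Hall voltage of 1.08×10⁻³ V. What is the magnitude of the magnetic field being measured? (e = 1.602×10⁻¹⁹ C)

B ≈ 0.474 T

From V_H = IB/(n e t), B = V_H n e t / I.
B = (1.08×10⁻³)(1.40×10²⁶)(1.602×10⁻¹⁹)(2.82×10⁻⁴)/14.4 ≈ 0.474 T.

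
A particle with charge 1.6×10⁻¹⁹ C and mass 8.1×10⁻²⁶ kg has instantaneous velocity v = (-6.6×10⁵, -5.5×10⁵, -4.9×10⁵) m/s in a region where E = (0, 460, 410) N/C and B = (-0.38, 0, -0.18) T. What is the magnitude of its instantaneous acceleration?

v×B = (9.90×10⁴, 6.74×10⁴, -2.09×10⁵) N/C.
E + v×B = (9.90×10⁴, 6.79×10⁴, -2.09×10⁵) N/C.
F = q(E + v×B) = (1.6×10⁻¹⁹ C)·(9.90×10⁴, 6.79×10⁴, -2.09×10⁵) = (1.58×10⁻¹⁴, 1.09×10⁻¹⁴, -3.34×10⁻¹⁴) N.
|a| = |F|/m = 3.851×10⁻¹⁴/8.1×10⁻²⁶ ≈ 4.75×10¹¹ m/s².

|a| ≈ 4.75×10¹¹ m/s²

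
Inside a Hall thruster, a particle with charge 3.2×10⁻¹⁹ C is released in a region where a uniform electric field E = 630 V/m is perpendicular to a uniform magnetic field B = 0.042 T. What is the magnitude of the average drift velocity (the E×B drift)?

v_d ≈ 1.5×10⁴ m/s

In crossed fields the guiding centre drifts at v_d = |E×B|/B² = E/B, independent of charge and mass.
v_d = 630/0.042 = 1.5×10⁴ m/s.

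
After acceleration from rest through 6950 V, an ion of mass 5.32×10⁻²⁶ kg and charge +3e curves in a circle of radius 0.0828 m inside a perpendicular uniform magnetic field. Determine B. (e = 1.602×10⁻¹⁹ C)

B ≈ 0.474 T

v = √(2|q|V/m) = √(2·4.806×10⁻¹⁹·6950/5.32×10⁻²⁶) ≈ 3.544×10⁵ m/s.
B = mv/(|q|r) = (5.32×10⁻²⁶)(3.544×10⁵)/((4.806×10⁻¹⁹)(0.0828)) ≈ 0.474 T.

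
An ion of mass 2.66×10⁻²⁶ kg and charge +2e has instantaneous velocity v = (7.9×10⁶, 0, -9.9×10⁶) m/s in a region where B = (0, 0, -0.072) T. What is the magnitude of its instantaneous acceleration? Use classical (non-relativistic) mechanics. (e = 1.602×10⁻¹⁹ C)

v×B = (0, 5.69×10⁵, 0) N/C.
F = q v×B = (3.204×10⁻¹⁹ C)·(0, 5.69×10⁵, 0) = (0, 1.82×10⁻¹³, 0) N.
|a| = |F|/m = 1.822×10⁻¹³/2.66×10⁻²⁶ ≈ 6.85×10¹² m/s².

|a| ≈ 6.85×10¹² m/s²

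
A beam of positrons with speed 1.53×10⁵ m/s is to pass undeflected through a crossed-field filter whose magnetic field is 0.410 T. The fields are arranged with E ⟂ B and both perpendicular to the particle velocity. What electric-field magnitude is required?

E = 6.27×10⁴ V/m

For straight-line motion qE = qvB, so E = vB.
E = 1.53×10⁵ × 0.410 = 6.27×10⁴ V/m.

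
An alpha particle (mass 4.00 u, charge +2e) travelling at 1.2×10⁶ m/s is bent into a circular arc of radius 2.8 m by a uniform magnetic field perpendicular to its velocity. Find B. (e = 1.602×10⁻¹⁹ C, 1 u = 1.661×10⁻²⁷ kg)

B ≈ 8.9×10⁻³ T

From |q|vB = mv²/r, B = mv/(|q|r).
B = (6.644×10⁻²⁷)(1.2×10⁶)/((3.204×10⁻¹⁹)(2.8)) ≈ 8.9×10⁻³ T.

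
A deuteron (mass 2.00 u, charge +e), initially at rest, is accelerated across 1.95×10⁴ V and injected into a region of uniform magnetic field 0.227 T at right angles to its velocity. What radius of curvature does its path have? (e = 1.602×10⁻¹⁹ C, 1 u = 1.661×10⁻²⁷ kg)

r ≈ 0.125 m

Acceleration: |q|V = ½mv² ⇒ v = √(2|q|V/m) = √(2·1.602×10⁻¹⁹·1.95×10⁴/3.322×10⁻²⁷) ≈ 1.371×10⁶ m/s.
In the field: r = mv/(|q|B) = (3.322×10⁻²⁷)(1.371×10⁶)/((1.602×10⁻¹⁹)(0.227)) ≈ 0.125 m.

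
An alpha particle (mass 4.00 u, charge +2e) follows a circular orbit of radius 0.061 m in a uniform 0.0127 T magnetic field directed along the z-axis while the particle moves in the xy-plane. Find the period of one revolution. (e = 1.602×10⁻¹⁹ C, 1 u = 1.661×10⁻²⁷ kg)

T ≈ 1.03×10⁻⁵ s

The cyclotron period depends only on m, q, B: T = 2πm/(|q|B).
T = 2π(6.644×10⁻²⁷)/((3.204×10⁻¹⁹)(0.0127)) ≈ 1.03×10⁻⁵ s.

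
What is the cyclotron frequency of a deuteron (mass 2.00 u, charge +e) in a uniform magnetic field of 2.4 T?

f = |q|B/(2πm).
f = (1.602×10⁻¹⁹)(2.4)/(2π·3.322×10⁻²⁷) ≈ 1.8×10⁷ Hz.

f ≈ 1.8×10⁷ Hz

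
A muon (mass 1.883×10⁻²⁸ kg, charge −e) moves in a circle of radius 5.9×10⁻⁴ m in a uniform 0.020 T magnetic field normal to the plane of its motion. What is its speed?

v ≈ 1.0×10⁴ m/s

From |q|vB = mv²/r, v = |q|Br/m.
v = (1.602×10⁻¹⁹)(0.020)(5.9×10⁻⁴)/1.883×10⁻²⁸ ≈ 1.0×10⁴ m/s.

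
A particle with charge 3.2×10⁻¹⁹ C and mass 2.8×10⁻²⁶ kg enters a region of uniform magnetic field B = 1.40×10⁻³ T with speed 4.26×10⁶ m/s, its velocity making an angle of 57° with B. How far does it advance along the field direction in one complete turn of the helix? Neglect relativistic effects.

p ≈ 911 m

v∥ = v cosθ = 4.26×10⁶·cos57° ≈ 2.320×10⁶ m/s.
T = 2πm/(|q|B) = 2π(2.8×10⁻²⁶)/((3.2×10⁻¹⁹)(1.40×10⁻³)) ≈ 3.927×10⁻⁴ s.
pitch = v∥ T = (2.320×10⁶)(3.927×10⁻⁴) ≈ 911 m.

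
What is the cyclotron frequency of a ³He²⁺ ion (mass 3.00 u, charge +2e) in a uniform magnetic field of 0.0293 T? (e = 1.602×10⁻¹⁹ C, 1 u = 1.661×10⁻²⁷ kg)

f = |q|B/(2πm).
f = (3.204×10⁻¹⁹)(0.0293)/(2π·4.983×10⁻²⁷) ≈ 3.00×10⁵ Hz.

f ≈ 3.00×10⁵ Hz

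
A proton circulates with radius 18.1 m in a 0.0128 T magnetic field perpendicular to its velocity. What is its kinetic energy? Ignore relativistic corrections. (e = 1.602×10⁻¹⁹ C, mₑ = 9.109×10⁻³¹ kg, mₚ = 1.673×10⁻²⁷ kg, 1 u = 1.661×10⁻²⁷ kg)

v = |q|Br/m, then KE = ½mv² = (qBr)²/(2m).
v = (1.602×10⁻¹⁹)(0.0128)(18.1)/1.673×10⁻²⁷ ≈ 2.218×10⁷ m/s.
KE = ½(1.673×10⁻²⁷)(2.218×10⁷)² ≈ 4.12×10⁻¹³ J.

KE ≈ 4.12×10⁻¹³ J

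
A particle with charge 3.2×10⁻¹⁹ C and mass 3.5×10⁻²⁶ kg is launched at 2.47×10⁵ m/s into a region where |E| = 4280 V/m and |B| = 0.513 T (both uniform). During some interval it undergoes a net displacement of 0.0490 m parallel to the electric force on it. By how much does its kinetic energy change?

ΔKE ≈ 6.71×10⁻¹⁷ J

The magnetic force is always ⟂ v and does no work; only the electric force changes KE.
ΔKE = F_E · d = |q|E d = (3.2×10⁻¹⁹)(4280)(0.0490) ≈ 6.71×10⁻¹⁷ J.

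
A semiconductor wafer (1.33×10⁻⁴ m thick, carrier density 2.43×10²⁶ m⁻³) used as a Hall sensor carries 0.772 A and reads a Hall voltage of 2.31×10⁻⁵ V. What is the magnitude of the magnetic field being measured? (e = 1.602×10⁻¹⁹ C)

B ≈ 0.155 T

From V_H = IB/(n e t), B = V_H n e t / I.
B = (2.31×10⁻⁵)(2.43×10²⁶)(1.602×10⁻¹⁹)(1.33×10⁻⁴)/0.772 ≈ 0.155 T.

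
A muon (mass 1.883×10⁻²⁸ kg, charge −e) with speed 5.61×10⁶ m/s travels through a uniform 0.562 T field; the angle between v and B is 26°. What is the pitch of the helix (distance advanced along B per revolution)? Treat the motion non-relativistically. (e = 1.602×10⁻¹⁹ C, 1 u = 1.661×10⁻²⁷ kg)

p ≈ 0.0663 m

v∥ = v cosθ = 5.61×10⁶·cos26° ≈ 5.042×10⁶ m/s.
T = 2πm/(|q|B) = 2π(1.883×10⁻²⁸)/((1.602×10⁻¹⁹)(0.562)) ≈ 1.314×10⁻⁸ s.
pitch = v∥ T = (5.042×10⁶)(1.314×10⁻⁸) ≈ 0.0663 m.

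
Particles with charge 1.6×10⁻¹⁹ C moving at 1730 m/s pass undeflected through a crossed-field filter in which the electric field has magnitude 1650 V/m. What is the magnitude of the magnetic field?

B = 0.954 T

Balance of forces in the selector: qE = qvB ⇒ B = E/v.
B = 1650/1730 = 0.954 T.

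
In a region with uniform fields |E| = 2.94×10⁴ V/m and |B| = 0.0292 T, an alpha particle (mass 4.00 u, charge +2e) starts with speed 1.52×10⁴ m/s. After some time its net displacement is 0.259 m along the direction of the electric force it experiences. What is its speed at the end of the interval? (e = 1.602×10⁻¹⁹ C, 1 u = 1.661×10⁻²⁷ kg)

v_f ≈ 8.57×10⁵ m/s

B does no work; ΔKE = |q|E d.
½mv_f² = ½mv₀² + |q|Ed = ½(6.644×10⁻²⁷)(1.52×10⁴)² + (3.204×10⁻¹⁹)(2.94×10⁴)(0.259) ≈ 7.675×10⁻¹⁹ J + 2.440×10⁻¹⁵ J ≈ 2.440×10⁻¹⁵ J.
v_f = √(2·2.440×10⁻¹⁵/6.644×10⁻²⁷) ≈ 8.57×10⁵ m/s.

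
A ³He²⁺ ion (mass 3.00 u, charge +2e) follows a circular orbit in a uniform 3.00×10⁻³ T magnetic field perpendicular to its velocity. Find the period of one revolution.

The cyclotron period depends only on m, q, B: T = 2πm/(|q|B).
T = 2π(4.983×10⁻²⁷)/((3.204×10⁻¹⁹)(3.00×10⁻³)) ≈ 3.26×10⁻⁵ s.

T ≈ 3.26×10⁻⁵ s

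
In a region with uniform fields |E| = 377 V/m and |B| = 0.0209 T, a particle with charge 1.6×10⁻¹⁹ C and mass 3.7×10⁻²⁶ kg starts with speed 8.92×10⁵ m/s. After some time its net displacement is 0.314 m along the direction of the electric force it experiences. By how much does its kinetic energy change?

ΔKE ≈ 1.89×10⁻¹⁷ J

The magnetic force is always ⟂ v and does no work; only the electric force changes KE.
ΔKE = F_E · d = |q|E d = (1.6×10⁻¹⁹)(377)(0.314) ≈ 1.89×10⁻¹⁷ J.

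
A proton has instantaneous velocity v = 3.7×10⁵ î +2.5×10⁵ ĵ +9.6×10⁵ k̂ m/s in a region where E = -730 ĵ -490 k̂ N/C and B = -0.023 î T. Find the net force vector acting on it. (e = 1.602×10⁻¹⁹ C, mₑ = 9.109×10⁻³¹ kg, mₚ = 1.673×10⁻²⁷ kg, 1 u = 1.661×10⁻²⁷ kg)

F ≈ (0, -3.65×10⁻¹⁵, 8.43×10⁻¹⁶) N

v×B = (0, -2.21×10⁴, 5750) N/C.
E + v×B = (0, -2.28×10⁴, 5260) N/C.
F = q(E + v×B) = (1.602×10⁻¹⁹ C)·(0, -2.28×10⁴, 5260) = (0, -3.65×10⁻¹⁵, 8.43×10⁻¹⁶) N.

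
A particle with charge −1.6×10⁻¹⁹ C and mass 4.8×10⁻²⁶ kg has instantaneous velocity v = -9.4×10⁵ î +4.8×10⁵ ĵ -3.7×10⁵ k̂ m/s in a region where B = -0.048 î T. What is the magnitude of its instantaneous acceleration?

v×B = (0, 1.78×10⁴, 2.30×10⁴) N/C.
F = q v×B = (−1.6×10⁻¹⁹ C)·(0, 1.78×10⁴, 2.30×10⁴) = (0, -2.84×10⁻¹⁵, -3.69×10⁻¹⁵) N.
|a| = |F|/m = 4.654×10⁻¹⁵/4.8×10⁻²⁶ ≈ 9.70×10¹⁰ m/s².

|a| ≈ 9.70×10¹⁰ m/s²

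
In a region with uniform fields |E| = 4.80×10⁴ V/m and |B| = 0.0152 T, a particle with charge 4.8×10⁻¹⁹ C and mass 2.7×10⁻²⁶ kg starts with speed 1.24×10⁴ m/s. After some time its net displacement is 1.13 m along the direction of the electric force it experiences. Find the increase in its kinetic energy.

ΔKE ≈ 2.60×10⁻¹⁴ J

The magnetic force is always ⟂ v and does no work; only the electric force changes KE.
ΔKE = F_E · d = |q|E d = (4.8×10⁻¹⁹)(4.80×10⁴)(1.13) ≈ 2.60×10⁻¹⁴ J.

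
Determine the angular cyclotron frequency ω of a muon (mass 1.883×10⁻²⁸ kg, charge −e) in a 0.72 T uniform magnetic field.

ω ≈ 6.1×10⁸ rad/s

ω = |q|B/m.
ω = (1.602×10⁻¹⁹)(0.72)/1.883×10⁻²⁸ ≈ 6.1×10⁸ rad/s.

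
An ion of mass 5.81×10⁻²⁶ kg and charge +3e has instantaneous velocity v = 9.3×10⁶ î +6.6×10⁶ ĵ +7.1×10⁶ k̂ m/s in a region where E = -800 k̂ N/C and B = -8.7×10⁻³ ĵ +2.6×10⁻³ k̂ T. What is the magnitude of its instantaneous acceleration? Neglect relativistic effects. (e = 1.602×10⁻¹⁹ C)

v×B = (7.89×10⁴, -2.42×10⁴, -8.09×10⁴) N/C.
E + v×B = (7.89×10⁴, -2.42×10⁴, -8.17×10⁴) N/C.
F = q(E + v×B) = (4.806×10⁻¹⁹ C)·(7.89×10⁴, -2.42×10⁴, -8.17×10⁴) = (3.79×10⁻¹⁴, -1.16×10⁻¹⁴, -3.93×10⁻¹⁴) N.
|a| = |F|/m = 5.582×10⁻¹⁴/5.81×10⁻²⁶ ≈ 9.61×10¹¹ m/s².

|a| ≈ 9.61×10¹¹ m/s²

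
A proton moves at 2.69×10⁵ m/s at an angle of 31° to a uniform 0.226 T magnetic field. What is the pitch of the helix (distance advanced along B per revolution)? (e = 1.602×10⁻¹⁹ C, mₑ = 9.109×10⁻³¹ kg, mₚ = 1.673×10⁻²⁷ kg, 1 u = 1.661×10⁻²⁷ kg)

v∥ = v cosθ = 2.69×10⁵·cos31° ≈ 2.306×10⁵ m/s.
T = 2πm/(|q|B) = 2π(1.673×10⁻²⁷)/((1.602×10⁻¹⁹)(0.226)) ≈ 2.903×10⁻⁷ s.
pitch = v∥ T = (2.306×10⁵)(2.903×10⁻⁷) ≈ 0.0669 m.

p ≈ 0.0669 m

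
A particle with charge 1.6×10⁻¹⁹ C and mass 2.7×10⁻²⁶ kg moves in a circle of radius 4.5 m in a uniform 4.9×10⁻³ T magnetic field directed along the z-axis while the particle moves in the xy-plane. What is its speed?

v ≈ 1.3×10⁵ m/s

From |q|vB = mv²/r, v = |q|Br/m.
v = (1.6×10⁻¹⁹)(4.9×10⁻³)(4.5)/2.7×10⁻²⁶ ≈ 1.3×10⁵ m/s.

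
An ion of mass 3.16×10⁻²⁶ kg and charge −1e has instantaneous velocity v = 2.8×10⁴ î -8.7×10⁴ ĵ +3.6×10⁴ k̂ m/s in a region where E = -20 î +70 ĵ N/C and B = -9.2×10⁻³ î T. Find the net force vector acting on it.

v×B = (0, -331, -800) N/C.
E + v×B = (-20.0, -261, -800) N/C.
F = q(E + v×B) = (−1.602×10⁻¹⁹ C)·(-20.0, -261, -800) = (3.20×10⁻¹⁸, 4.18×10⁻¹⁷, 1.28×10⁻¹⁶) N.

F ≈ (3.20×10⁻¹⁸, 4.18×10⁻¹⁷, 1.28×10⁻¹⁶) N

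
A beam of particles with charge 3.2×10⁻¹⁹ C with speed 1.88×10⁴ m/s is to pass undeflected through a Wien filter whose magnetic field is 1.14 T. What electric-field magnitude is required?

E = 2.14×10⁴ V/m

For straight-line motion qE = qvB, so E = vB.
E = 1.88×10⁴ × 1.14 = 2.14×10⁴ V/m.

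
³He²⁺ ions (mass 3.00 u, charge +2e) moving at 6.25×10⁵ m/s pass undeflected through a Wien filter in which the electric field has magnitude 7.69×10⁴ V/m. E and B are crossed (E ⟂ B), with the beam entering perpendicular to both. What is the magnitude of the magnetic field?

B = 0.123 T

Balance of forces in the selector: qE = qvB ⇒ B = E/v.
B = 7.69×10⁴/6.25×10⁵ = 0.123 T.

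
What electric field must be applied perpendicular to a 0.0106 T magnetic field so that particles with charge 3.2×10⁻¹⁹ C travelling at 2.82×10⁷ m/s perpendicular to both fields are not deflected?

E = 2.99×10⁵ V/m

For straight-line motion qE = qvB, so E = vB.
E = 2.82×10⁷ × 0.0106 = 2.99×10⁵ V/m.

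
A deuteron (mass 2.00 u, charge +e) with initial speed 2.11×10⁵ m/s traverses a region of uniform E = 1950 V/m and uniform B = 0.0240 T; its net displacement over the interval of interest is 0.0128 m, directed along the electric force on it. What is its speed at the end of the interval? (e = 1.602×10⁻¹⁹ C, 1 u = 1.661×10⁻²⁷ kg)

B does no work; ΔKE = |q|E d.
½mv_f² = ½mv₀² + |q|Ed = ½(3.322×10⁻²⁷)(2.11×10⁵)² + (1.602×10⁻¹⁹)(1950)(0.0128) ≈ 7.395×10⁻¹⁷ J + 3.999×10⁻¹⁸ J ≈ 7.795×10⁻¹⁷ J.
v_f = √(2·7.795×10⁻¹⁷/3.322×10⁻²⁷) ≈ 2.17×10⁵ m/s.

v_f ≈ 2.17×10⁵ m/s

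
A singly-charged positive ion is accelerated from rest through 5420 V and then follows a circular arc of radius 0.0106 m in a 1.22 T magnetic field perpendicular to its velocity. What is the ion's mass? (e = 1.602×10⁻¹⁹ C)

m ≈ 2.47×10⁻²⁷ kg

Combine |q|V = ½mv² and r = mv/(|q|B): eliminate v to get m = qB²r²/(2V).
m = (1.602×10⁻¹⁹)(1.22)²(0.0106)²/(2·5420) ≈ 2.47×10⁻²⁷ kg.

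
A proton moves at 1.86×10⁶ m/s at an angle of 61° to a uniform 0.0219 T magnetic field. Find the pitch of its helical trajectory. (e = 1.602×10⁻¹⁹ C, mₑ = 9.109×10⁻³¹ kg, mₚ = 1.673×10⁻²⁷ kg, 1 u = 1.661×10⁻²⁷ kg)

v∥ = v cosθ = 1.86×10⁶·cos61° ≈ 9.017×10⁵ m/s.
T = 2πm/(|q|B) = 2π(1.673×10⁻²⁷)/((1.602×10⁻¹⁹)(0.0219)) ≈ 2.996×10⁻⁶ s.
pitch = v∥ T = (9.017×10⁵)(2.996×10⁻⁶) ≈ 2.70 m.

p ≈ 2.70 m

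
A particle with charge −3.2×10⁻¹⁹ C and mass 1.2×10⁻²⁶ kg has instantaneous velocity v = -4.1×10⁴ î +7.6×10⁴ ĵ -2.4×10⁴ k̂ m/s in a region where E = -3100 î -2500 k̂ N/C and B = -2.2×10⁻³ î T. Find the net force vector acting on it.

v×B = (0, 52.8, 167) N/C.
E + v×B = (-3100, 52.8, -2330) N/C.
F = q(E + v×B) = (−3.2×10⁻¹⁹ C)·(-3100, 52.8, -2330) = (9.92×10⁻¹⁶, -1.69×10⁻¹⁷, 7.46×10⁻¹⁶) N.

F ≈ (9.92×10⁻¹⁶, -1.69×10⁻¹⁷, 7.46×10⁻¹⁶) N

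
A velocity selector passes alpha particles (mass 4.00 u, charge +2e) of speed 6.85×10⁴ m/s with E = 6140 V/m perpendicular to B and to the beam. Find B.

B = 0.0896 T

Balance of forces in the selector: qE = qvB ⇒ B = E/v.
B = 6140/6.85×10⁴ = 0.0896 T.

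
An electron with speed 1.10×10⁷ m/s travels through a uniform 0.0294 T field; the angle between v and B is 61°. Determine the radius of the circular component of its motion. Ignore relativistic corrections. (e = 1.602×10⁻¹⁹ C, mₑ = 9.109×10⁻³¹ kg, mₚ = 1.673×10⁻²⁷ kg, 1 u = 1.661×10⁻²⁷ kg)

v⊥ = v sinθ = 1.10×10⁷·sin61° ≈ 9.621×10⁶ m/s.
r = m v⊥/(|q|B) = (9.109×10⁻³¹)(9.621×10⁶)/((1.602×10⁻¹⁹)(0.0294)) ≈ 1.86×10⁻³ m.

r ≈ 1.86×10⁻³ m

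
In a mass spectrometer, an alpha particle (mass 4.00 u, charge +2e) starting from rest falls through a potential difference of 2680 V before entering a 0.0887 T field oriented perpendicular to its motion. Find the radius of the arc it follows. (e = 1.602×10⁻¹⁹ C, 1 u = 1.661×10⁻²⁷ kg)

Acceleration: |q|V = ½mv² ⇒ v = √(2|q|V/m) = √(2·3.204×10⁻¹⁹·2680/6.644×10⁻²⁷) ≈ 5.084×10⁵ m/s.
In the field: r = mv/(|q|B) = (6.644×10⁻²⁷)(5.084×10⁵)/((3.204×10⁻¹⁹)(0.0887)) ≈ 0.119 m.

r ≈ 0.119 m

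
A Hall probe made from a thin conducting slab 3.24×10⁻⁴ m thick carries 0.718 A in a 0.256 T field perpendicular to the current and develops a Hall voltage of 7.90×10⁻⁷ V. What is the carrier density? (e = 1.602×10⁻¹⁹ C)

n ≈ 4.48×10²⁷ m⁻³

From V_H = IB/(n e t), n = IB/(V_H e t).
n = (0.718)(0.256)/((7.90×10⁻⁷)(1.602×10⁻¹⁹)(3.24×10⁻⁴)) ≈ 4.48×10²⁷ m⁻³.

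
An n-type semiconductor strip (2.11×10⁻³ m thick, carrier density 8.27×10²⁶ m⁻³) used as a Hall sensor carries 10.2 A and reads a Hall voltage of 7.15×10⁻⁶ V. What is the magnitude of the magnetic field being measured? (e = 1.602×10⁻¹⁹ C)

B ≈ 0.196 T

From V_H = IB/(n e t), B = V_H n e t / I.
B = (7.15×10⁻⁶)(8.27×10²⁶)(1.602×10⁻¹⁹)(2.11×10⁻³)/10.2 ≈ 0.196 T.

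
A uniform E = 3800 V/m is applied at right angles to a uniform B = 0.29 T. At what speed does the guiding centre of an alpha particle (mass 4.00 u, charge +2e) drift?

v_d ≈ 1.3×10⁴ m/s

The E×B drift speed is v_d = E/B.
v_d = 3800/0.29 = 1.3×10⁴ m/s.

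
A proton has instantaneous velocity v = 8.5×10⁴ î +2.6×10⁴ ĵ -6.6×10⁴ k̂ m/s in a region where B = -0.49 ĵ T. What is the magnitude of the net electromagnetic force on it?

|F| ≈ 8.45×10⁻¹⁵ N

v×B = (-3.23×10⁴, 0, -4.16×10⁴) N/C.
F = q v×B = (1.602×10⁻¹⁹ C)·(-3.23×10⁴, 0, -4.16×10⁴) = (-5.18×10⁻¹⁵, 0, -6.67×10⁻¹⁵) N.
|F| = 8.45×10⁻¹⁵ N.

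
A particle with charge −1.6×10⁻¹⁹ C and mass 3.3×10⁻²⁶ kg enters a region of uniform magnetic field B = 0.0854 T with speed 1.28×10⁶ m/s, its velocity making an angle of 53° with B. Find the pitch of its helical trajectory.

p ≈ 11.7 m

v∥ = v cosθ = 1.28×10⁶·cos53° ≈ 7.703×10⁵ m/s.
T = 2πm/(|q|B) = 2π(3.3×10⁻²⁶)/((1.6×10⁻¹⁹)(0.0854)) ≈ 1.517×10⁻⁵ s.
pitch = v∥ T = (7.703×10⁵)(1.517×10⁻⁵) ≈ 11.7 m.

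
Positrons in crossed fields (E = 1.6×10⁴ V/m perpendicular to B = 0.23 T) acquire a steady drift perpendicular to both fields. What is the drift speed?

In crossed fields the guiding centre drifts at v_d = |E×B|/B² = E/B, independent of charge and mass.
v_d = 1.6×10⁴/0.23 = 7.0×10⁴ m/s.

v_d ≈ 7.0×10⁴ m/s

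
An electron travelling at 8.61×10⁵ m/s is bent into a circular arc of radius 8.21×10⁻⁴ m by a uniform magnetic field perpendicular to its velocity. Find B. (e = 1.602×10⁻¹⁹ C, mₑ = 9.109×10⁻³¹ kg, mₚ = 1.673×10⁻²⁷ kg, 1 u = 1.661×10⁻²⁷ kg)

B ≈ 5.96×10⁻³ T

From |q|vB = mv²/r, B = mv/(|q|r).
B = (9.109×10⁻³¹)(8.61×10⁵)/((1.602×10⁻¹⁹)(8.21×10⁻⁴)) ≈ 5.96×10⁻³ T.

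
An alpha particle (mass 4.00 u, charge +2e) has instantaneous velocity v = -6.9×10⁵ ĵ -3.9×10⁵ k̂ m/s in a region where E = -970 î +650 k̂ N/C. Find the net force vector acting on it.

Only an electric field acts, so F = qE = (3.204×10⁻¹⁹ C)·(-970, 0, 650) = (-3.11×10⁻¹⁶, 0, 2.08×10⁻¹⁶) N.

F ≈ (-3.11×10⁻¹⁶, 0, 2.08×10⁻¹⁶) N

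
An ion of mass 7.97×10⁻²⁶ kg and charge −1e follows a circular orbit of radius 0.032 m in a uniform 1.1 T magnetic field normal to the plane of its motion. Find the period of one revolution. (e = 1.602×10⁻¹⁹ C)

The cyclotron period depends only on m, q, B: T = 2πm/(|q|B).
T = 2π(7.97×10⁻²⁶)/((1.602×10⁻¹⁹)(1.1)) ≈ 2.8×10⁻⁶ s.

T ≈ 2.8×10⁻⁶ s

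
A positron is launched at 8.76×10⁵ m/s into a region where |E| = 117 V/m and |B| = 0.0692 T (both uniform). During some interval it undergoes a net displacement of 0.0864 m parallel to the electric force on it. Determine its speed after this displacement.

v_f ≈ 2.08×10⁶ m/s

B does no work; ΔKE = |q|E d.
½mv_f² = ½mv₀² + |q|Ed = ½(9.109×10⁻³¹)(8.76×10⁵)² + (1.602×10⁻¹⁹)(117)(0.0864) ≈ 3.495×10⁻¹⁹ J + 1.619×10⁻¹⁸ J ≈ 1.969×10⁻¹⁸ J.
v_f = √(2·1.969×10⁻¹⁸/9.109×10⁻³¹) ≈ 2.08×10⁶ m/s.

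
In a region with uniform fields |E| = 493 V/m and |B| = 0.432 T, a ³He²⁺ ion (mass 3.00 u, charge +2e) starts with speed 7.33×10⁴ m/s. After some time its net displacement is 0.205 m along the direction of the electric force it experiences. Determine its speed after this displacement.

B does no work; ΔKE = |q|E d.
½mv_f² = ½mv₀² + |q|Ed = ½(4.983×10⁻²⁷)(7.33×10⁴)² + (3.204×10⁻¹⁹)(493)(0.205) ≈ 1.339×10⁻¹⁷ J + 3.238×10⁻¹⁷ J ≈ 4.577×10⁻¹⁷ J.
v_f = √(2·4.577×10⁻¹⁷/4.983×10⁻²⁷) ≈ 1.36×10⁵ m/s.

v_f ≈ 1.36×10⁵ m/s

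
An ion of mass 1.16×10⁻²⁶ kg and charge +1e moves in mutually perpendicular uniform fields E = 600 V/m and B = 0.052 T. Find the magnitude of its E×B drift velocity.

v_d ≈ 1.2×10⁴ m/s

The steady drift has the magnetic force balancing the electric force, so v_d = E/B.
v_d = 600/0.052 = 1.2×10⁴ m/s.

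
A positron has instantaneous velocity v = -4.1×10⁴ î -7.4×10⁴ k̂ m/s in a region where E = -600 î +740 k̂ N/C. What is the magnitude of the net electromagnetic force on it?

Only an electric field acts, so F = qE = (1.602×10⁻¹⁹ C)·(-600, 0, 740) = (-9.61×10⁻¹⁷, 0, 1.19×10⁻¹⁶) N.
|F| = 1.53×10⁻¹⁶ N.

|F| ≈ 1.53×10⁻¹⁶ N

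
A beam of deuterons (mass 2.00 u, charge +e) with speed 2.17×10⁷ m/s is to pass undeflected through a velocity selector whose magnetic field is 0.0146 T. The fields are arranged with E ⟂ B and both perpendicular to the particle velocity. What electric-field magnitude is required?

For straight-line motion qE = qvB, so E = vB.
E = 2.17×10⁷ × 0.0146 = 3.17×10⁵ V/m.

E = 3.17×10⁵ V/m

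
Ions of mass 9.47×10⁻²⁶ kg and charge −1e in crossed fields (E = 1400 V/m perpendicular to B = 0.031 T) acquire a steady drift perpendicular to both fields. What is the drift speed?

v_d ≈ 4.5×10⁴ m/s

The steady drift has the magnetic force balancing the electric force, so v_d = E/B.
v_d = 1400/0.031 = 4.5×10⁴ m/s.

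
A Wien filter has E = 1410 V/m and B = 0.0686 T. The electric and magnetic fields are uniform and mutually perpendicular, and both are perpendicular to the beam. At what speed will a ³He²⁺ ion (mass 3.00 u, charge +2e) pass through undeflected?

v = 2.06×10⁴ m/s

Zero net Lorentz force requires |qE| = |q v×B|, i.e. E = vB.
v = E/B = 1410/0.0686 = 2.06×10⁴ m/s.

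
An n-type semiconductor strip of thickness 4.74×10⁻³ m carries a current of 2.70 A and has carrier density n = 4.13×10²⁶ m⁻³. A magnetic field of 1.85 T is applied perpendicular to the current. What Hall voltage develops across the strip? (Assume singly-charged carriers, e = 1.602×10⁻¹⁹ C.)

V_H = IB/(n e t).
V_H = (2.70)(1.85)/((4.13×10²⁶)(1.602×10⁻¹⁹)(4.74×10⁻³)) ≈ 1.59×10⁻⁵ V.

V_H ≈ 1.59×10⁻⁵ V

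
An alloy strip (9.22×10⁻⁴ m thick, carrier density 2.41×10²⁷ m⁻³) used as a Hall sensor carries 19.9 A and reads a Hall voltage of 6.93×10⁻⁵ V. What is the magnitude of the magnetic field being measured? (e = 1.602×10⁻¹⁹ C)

From V_H = IB/(n e t), B = V_H n e t / I.
B = (6.93×10⁻⁵)(2.41×10²⁷)(1.602×10⁻¹⁹)(9.22×10⁻⁴)/19.9 ≈ 1.24 T.

B ≈ 1.24 T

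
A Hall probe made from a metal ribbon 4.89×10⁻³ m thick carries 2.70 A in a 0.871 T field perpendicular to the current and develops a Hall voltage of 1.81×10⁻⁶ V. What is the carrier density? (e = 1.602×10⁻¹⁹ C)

From V_H = IB/(n e t), n = IB/(V_H e t).
n = (2.70)(0.871)/((1.81×10⁻⁶)(1.602×10⁻¹⁹)(4.89×10⁻³)) ≈ 1.66×10²⁷ m⁻³.

n ≈ 1.66×10²⁷ m⁻³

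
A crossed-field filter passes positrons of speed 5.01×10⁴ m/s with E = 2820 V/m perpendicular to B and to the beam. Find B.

B = 0.0563 T

Balance of forces in the selector: qE = qvB ⇒ B = E/v.
B = 2820/5.01×10⁴ = 0.0563 T.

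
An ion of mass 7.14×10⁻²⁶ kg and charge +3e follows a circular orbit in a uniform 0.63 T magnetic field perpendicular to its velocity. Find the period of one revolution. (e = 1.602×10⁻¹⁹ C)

The cyclotron period depends only on m, q, B: T = 2πm/(|q|B).
T = 2π(7.14×10⁻²⁶)/((4.806×10⁻¹⁹)(0.63)) ≈ 1.5×10⁻⁶ s.

T ≈ 1.5×10⁻⁶ s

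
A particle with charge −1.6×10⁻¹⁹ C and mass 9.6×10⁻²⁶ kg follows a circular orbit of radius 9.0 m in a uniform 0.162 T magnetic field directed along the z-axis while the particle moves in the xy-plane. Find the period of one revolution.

The cyclotron period depends only on m, q, B: T = 2πm/(|q|B).
T = 2π(9.6×10⁻²⁶)/((1.6×10⁻¹⁹)(0.162)) ≈ 2.33×10⁻⁵ s.

T ≈ 2.33×10⁻⁵ s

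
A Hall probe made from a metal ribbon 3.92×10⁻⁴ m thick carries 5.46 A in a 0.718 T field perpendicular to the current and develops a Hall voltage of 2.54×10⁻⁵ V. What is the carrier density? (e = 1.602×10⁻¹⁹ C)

From V_H = IB/(n e t), n = IB/(V_H e t).
n = (5.46)(0.718)/((2.54×10⁻⁵)(1.602×10⁻¹⁹)(3.92×10⁻⁴)) ≈ 2.46×10²⁷ m⁻³.

n ≈ 2.46×10²⁷ m⁻³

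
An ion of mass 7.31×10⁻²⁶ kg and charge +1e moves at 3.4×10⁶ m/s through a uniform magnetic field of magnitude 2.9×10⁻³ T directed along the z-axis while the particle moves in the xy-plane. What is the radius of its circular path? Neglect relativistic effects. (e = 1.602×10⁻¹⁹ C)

The magnetic force provides the centripetal force: |q|vB = mv²/r.
r = mv/(|q|B) = (7.31×10⁻²⁶)(3.4×10⁶)/((1.602×10⁻¹⁹)(2.9×10⁻³)) ≈ 530 m.

r ≈ 530 m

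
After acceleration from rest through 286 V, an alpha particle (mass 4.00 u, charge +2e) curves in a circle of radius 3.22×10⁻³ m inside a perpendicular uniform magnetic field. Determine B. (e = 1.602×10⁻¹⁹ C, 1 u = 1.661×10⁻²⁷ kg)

v = √(2|q|V/m) = √(2·3.204×10⁻¹⁹·286/6.644×10⁻²⁷) ≈ 1.661×10⁵ m/s.
B = mv/(|q|r) = (6.644×10⁻²⁷)(1.661×10⁵)/((3.204×10⁻¹⁹)(3.22×10⁻³)) ≈ 1.07 T.

B ≈ 1.07 T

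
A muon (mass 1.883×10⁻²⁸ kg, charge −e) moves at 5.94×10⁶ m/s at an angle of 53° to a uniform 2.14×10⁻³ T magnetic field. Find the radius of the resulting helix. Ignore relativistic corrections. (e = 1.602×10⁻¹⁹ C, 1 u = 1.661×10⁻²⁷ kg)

r ≈ 2.61 m

v⊥ = v sinθ = 5.94×10⁶·sin53° ≈ 4.744×10⁶ m/s.
r = m v⊥/(|q|B) = (1.883×10⁻²⁸)(4.744×10⁶)/((1.602×10⁻¹⁹)(2.14×10⁻³)) ≈ 2.61 m.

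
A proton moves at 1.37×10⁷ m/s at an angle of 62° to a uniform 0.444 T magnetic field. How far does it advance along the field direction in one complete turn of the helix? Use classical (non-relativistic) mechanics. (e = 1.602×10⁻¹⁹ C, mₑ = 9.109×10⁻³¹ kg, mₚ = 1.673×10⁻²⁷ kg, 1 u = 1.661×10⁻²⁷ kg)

p ≈ 0.951 m

v∥ = v cosθ = 1.37×10⁷·cos62° ≈ 6.432×10⁶ m/s.
T = 2πm/(|q|B) = 2π(1.673×10⁻²⁷)/((1.602×10⁻¹⁹)(0.444)) ≈ 1.478×10⁻⁷ s.
pitch = v∥ T = (6.432×10⁶)(1.478×10⁻⁷) ≈ 0.951 m.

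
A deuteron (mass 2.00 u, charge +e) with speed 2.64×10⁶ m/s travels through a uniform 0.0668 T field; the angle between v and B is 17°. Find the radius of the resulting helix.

v⊥ = v sinθ = 2.64×10⁶·sin17° ≈ 7.719×10⁵ m/s.
r = m v⊥/(|q|B) = (3.322×10⁻²⁷)(7.719×10⁵)/((1.602×10⁻¹⁹)(0.0668)) ≈ 0.240 m.

r ≈ 0.240 m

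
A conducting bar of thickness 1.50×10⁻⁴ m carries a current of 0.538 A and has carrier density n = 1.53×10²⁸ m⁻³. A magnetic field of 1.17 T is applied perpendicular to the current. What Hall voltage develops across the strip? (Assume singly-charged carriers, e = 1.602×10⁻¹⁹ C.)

V_H ≈ 1.71×10⁻⁶ V

V_H = IB/(n e t).
V_H = (0.538)(1.17)/((1.53×10²⁸)(1.602×10⁻¹⁹)(1.50×10⁻⁴)) ≈ 1.71×10⁻⁶ V.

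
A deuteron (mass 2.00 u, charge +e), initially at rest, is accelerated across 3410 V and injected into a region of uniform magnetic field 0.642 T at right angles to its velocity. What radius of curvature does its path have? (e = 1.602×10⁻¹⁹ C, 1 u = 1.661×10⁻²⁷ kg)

Acceleration: |q|V = ½mv² ⇒ v = √(2|q|V/m) = √(2·1.602×10⁻¹⁹·3410/3.322×10⁻²⁷) ≈ 5.735×10⁵ m/s.
In the field: r = mv/(|q|B) = (3.322×10⁻²⁷)(5.735×10⁵)/((1.602×10⁻¹⁹)(0.642)) ≈ 0.0185 m.

r ≈ 0.0185 m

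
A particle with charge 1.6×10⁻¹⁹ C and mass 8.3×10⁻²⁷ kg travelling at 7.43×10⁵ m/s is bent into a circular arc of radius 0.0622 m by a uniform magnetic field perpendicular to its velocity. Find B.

From |q|vB = mv²/r, B = mv/(|q|r).
B = (8.3×10⁻²⁷)(7.43×10⁵)/((1.6×10⁻¹⁹)(0.0622)) ≈ 0.620 T.

B ≈ 0.620 T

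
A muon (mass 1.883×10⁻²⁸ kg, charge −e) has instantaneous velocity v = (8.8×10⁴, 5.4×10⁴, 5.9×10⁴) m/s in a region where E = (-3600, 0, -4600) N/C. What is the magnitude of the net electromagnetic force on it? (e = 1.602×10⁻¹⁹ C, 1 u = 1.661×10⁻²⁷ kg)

|F| ≈ 9.36×10⁻¹⁶ N

Only an electric field acts, so F = qE = (−1.602×10⁻¹⁹ C)·(-3600, 0, -4600) = (5.77×10⁻¹⁶, 0, 7.37×10⁻¹⁶) N.
|F| = 9.36×10⁻¹⁶ N.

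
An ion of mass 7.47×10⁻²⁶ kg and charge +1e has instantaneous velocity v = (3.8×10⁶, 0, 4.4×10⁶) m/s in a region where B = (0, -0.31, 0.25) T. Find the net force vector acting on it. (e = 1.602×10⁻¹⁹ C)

v×B = (1.36×10⁶, -9.50×10⁵, -1.18×10⁶) N/C.
F = q v×B = (1.602×10⁻¹⁹ C)·(1.36×10⁶, -9.50×10⁵, -1.18×10⁶) = (2.19×10⁻¹³, -1.52×10⁻¹³, -1.89×10⁻¹³) N.

F ≈ (2.19×10⁻¹³, -1.52×10⁻¹³, -1.89×10⁻¹³) N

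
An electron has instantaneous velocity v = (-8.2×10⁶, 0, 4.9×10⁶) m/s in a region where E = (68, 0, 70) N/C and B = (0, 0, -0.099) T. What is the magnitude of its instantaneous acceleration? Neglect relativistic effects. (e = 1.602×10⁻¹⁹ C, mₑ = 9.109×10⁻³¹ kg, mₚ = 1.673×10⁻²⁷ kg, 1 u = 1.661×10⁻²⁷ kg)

|a| ≈ 1.43×10¹⁷ m/s²

v×B = (0, -8.12×10⁵, 0) N/C.
E + v×B = (68.0, -8.12×10⁵, 70.0) N/C.
F = q(E + v×B) = (−1.602×10⁻¹⁹ C)·(68.0, -8.12×10⁵, 70.0) = (-1.09×10⁻¹⁷, 1.30×10⁻¹³, -1.12×10⁻¹⁷) N.
|a| = |F|/m = 1.301×10⁻¹³/9.109×10⁻³¹ ≈ 1.43×10¹⁷ m/s².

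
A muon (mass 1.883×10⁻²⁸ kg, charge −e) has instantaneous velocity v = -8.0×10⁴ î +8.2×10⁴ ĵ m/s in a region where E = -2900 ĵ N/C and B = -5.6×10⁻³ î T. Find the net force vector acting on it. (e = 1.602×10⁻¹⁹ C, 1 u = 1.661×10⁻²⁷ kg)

v×B = (0, 0, 459) N/C.
E + v×B = (0, -2900, 459) N/C.
F = q(E + v×B) = (−1.602×10⁻¹⁹ C)·(0, -2900, 459) = (0, 4.65×10⁻¹⁶, -7.36×10⁻¹⁷) N.

F ≈ (0, 4.65×10⁻¹⁶, -7.36×10⁻¹⁷) N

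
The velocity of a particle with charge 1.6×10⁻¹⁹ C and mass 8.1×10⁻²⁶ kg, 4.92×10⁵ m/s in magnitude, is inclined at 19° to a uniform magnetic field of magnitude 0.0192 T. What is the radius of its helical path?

v⊥ = v sinθ = 4.92×10⁵·sin19° ≈ 1.602×10⁵ m/s.
r = m v⊥/(|q|B) = (8.1×10⁻²⁶)(1.602×10⁵)/((1.6×10⁻¹⁹)(0.0192)) ≈ 4.22 m.

r ≈ 4.22 m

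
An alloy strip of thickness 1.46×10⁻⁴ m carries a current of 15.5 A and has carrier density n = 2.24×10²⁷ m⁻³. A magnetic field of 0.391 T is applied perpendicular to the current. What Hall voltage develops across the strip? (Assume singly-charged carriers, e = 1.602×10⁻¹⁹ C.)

V_H ≈ 1.16×10⁻⁴ V

V_H = IB/(n e t).
V_H = (15.5)(0.391)/((2.24×10²⁷)(1.602×10⁻¹⁹)(1.46×10⁻⁴)) ≈ 1.16×10⁻⁴ V.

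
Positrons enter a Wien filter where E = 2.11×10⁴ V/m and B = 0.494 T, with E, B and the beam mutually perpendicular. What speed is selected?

Straight-line motion ⇒ electric and magnetic forces cancel, so E = vB.
v = E/B = 2.11×10⁴/0.494 = 4.27×10⁴ m/s.

v = 4.27×10⁴ m/s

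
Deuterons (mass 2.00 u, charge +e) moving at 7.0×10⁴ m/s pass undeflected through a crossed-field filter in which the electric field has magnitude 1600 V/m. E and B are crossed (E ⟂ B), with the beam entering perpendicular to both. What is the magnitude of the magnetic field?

Balance of forces in the selector: qE = qvB ⇒ B = E/v.
B = 1600/7.0×10⁴ = 0.023 T.

B = 0.023 T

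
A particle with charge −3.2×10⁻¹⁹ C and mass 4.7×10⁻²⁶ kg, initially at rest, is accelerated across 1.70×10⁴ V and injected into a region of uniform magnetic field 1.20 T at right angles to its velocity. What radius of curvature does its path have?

r ≈ 0.0589 m

Acceleration: |q|V = ½mv² ⇒ v = √(2|q|V/m) = √(2·3.2×10⁻¹⁹·1.70×10⁴/4.7×10⁻²⁶) ≈ 4.811×10⁵ m/s.
In the field: r = mv/(|q|B) = (4.7×10⁻²⁶)(4.811×10⁵)/((3.2×10⁻¹⁹)(1.20)) ≈ 0.0589 m.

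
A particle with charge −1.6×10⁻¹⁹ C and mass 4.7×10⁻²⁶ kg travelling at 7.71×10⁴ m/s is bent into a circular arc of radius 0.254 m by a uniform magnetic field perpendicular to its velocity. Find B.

B ≈ 0.0892 T

From |q|vB = mv²/r, B = mv/(|q|r).
B = (4.7×10⁻²⁶)(7.71×10⁴)/((1.6×10⁻¹⁹)(0.254)) ≈ 0.0892 T.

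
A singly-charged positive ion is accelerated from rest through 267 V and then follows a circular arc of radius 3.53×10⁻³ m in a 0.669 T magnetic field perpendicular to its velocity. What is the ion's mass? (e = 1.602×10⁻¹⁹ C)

m ≈ 1.67×10⁻²⁷ kg

Combine |q|V = ½mv² and r = mv/(|q|B): eliminate v to get m = qB²r²/(2V).
m = (1.602×10⁻¹⁹)(0.669)²(3.53×10⁻³)²/(2·267) ≈ 1.67×10⁻²⁷ kg.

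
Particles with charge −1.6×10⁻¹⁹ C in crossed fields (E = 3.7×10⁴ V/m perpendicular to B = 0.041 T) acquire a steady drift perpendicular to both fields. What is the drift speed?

v_d ≈ 9.0×10⁵ m/s

The steady drift has the magnetic force balancing the electric force, so v_d = E/B.
v_d = 3.7×10⁴/0.041 = 9.0×10⁵ m/s.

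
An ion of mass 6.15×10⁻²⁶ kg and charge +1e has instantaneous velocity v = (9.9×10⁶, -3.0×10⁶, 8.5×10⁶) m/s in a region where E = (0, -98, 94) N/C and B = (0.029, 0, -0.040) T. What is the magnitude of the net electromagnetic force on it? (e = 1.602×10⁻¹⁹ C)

|F| ≈ 1.06×10⁻¹³ N

v×B = (1.20×10⁵, 6.42×10⁵, 8.70×10⁴) N/C.
E + v×B = (1.20×10⁵, 6.42×10⁵, 8.71×10⁴) N/C.
F = q(E + v×B) = (1.602×10⁻¹⁹ C)·(1.20×10⁵, 6.42×10⁵, 8.71×10⁴) = (1.92×10⁻¹⁴, 1.03×10⁻¹³, 1.40×10⁻¹⁴) N.
|F| = 1.06×10⁻¹³ N.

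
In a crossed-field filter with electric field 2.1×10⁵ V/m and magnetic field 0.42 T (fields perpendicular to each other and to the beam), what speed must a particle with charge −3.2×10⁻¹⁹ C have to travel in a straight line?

For undeflected motion the electric and magnetic forces balance: qE = qvB.
v = E/B = 2.1×10⁵/0.42 = 5.0×10⁵ m/s.

v = 5.0×10⁵ m/s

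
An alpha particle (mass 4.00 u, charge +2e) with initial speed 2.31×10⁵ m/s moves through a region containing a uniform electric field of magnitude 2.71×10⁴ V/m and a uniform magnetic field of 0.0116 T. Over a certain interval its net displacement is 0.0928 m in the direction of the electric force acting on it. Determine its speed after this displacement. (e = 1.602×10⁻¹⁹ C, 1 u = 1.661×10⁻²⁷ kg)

v_f ≈ 5.44×10⁵ m/s

B does no work; ΔKE = |q|E d.
½mv_f² = ½mv₀² + |q|Ed = ½(6.644×10⁻²⁷)(2.31×10⁵)² + (3.204×10⁻¹⁹)(2.71×10⁴)(0.0928) ≈ 1.773×10⁻¹⁶ J + 8.058×10⁻¹⁶ J ≈ 9.830×10⁻¹⁶ J.
v_f = √(2·9.830×10⁻¹⁶/6.644×10⁻²⁷) ≈ 5.44×10⁵ m/s.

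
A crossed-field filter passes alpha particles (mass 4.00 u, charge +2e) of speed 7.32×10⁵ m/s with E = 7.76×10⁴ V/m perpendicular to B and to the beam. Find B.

B = 0.106 T

Balance of forces in the selector: qE = qvB ⇒ B = E/v.
B = 7.76×10⁴/7.32×10⁵ = 0.106 T.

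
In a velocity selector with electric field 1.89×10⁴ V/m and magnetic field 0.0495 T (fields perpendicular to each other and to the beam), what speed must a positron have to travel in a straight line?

For undeflected motion the electric and magnetic forces balance: qE = qvB.
v = E/B = 1.89×10⁴/0.0495 = 3.82×10⁵ m/s.
The result is independent of the particle's charge and mass.

v = 3.82×10⁵ m/s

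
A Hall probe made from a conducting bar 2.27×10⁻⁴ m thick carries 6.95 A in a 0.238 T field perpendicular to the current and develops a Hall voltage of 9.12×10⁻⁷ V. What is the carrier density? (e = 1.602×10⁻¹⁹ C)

From V_H = IB/(n e t), n = IB/(V_H e t).
n = (6.95)(0.238)/((9.12×10⁻⁷)(1.602×10⁻¹⁹)(2.27×10⁻⁴)) ≈ 4.99×10²⁸ m⁻³.

n ≈ 4.99×10²⁸ m⁻³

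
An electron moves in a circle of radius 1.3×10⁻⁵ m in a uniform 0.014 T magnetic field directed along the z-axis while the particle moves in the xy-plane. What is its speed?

From |q|vB = mv²/r, v = |q|Br/m.
v = (1.602×10⁻¹⁹)(0.014)(1.3×10⁻⁵)/9.109×10⁻³¹ ≈ 3.2×10⁴ m/s.

v ≈ 3.2×10⁴ m/s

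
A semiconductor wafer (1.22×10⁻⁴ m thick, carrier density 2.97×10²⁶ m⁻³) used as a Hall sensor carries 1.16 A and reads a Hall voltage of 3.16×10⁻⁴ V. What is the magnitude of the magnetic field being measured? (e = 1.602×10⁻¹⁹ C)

B ≈ 1.58 T

From V_H = IB/(n e t), B = V_H n e t / I.
B = (3.16×10⁻⁴)(2.97×10²⁶)(1.602×10⁻¹⁹)(1.22×10⁻⁴)/1.16 ≈ 1.58 T.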